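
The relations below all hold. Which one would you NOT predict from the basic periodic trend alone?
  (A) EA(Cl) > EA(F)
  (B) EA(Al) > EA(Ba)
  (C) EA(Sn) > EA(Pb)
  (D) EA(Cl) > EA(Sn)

(A)

The general trend: electron affinity increases across a period and decreases down a group.
(A) Cl (period 3, group 17) vs F (period 2, group 17): the stated order contradicts the simple trend.
(B) Al (period 3, group 13) vs Ba (period 6, group 2): the stated order agrees with the simple trend.
(C) Sn (period 5, group 14) vs Pb (period 6, group 14): the stated order agrees with the simple trend.
(D) Cl (period 3, group 17) vs Sn (period 5, group 14): the stated order agrees with the simple trend.
The exception is (A): F's small 2p subshell makes the incoming electron feel strong e⁻–e⁻ repulsion, so Cl actually releases more energy on gaining an electron.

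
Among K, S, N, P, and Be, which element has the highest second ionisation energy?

K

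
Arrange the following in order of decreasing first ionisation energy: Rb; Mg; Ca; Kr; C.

Kr, C, Mg, Ca, Rb

Removing the outermost electron gets harder across a period and easier down a group.
Here both period and group differ, so the two effects have to be weighed against each other.
Ca > Rb: relative to Rb, both the across-period and down-group shifts push Ca's first ionization energy up.
Mg > Ca: Mg sits above Ca in group 2, so the down-group effect alone puts Mg higher.
C > Mg: relative to Mg, both the across-period and down-group shifts push C's first ionization energy up.
Kr > C: the two effects oppose for this pair; the across-period effect wins (1351 vs 1086 kJ/mol).
Tabulated first ionization energy (kJ/mol): C 1086, Mg 738, Ca 590, Kr 1351, Rb 403.
So from highest to lowest: Kr > C > Mg > Ca > Rb.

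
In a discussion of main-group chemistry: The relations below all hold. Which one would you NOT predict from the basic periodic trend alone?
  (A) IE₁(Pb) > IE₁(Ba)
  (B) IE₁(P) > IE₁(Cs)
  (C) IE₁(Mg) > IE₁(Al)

(C)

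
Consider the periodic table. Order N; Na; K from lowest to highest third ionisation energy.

K, N, Na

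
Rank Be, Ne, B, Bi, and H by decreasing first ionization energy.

Ne, H, Be, B, Bi

H is in period 1, group 1; Be is in period 2, group 2; B is in period 2, group 13; Ne is in period 2, group 18; Bi is in period 6, group 15.
First ionization energy rises across a period (greater Z_eff holds electrons more tightly) and falls down a group (valence electrons are farther from the nucleus).
Neither a single period nor a single group — weigh both effects.
B > Bi: the two effects oppose for this pair; the down-group effect wins (801 vs 703 kJ/mol).
Be > B: this pair runs against the simple trend — see the exception note.
H > Be: period and group pull opposite ways; the down-group shift dominates (1312 vs 900 kJ/mol).
Ne > H: the two effects oppose for this pair; the across-period effect wins (2081 vs 1312 kJ/mol).
Note the exception: Be has a higher first ionization energy than B, contrary to the simple trend — removing B's lone 2p electron is easier than breaking Be's filled 2s².
For reference (kJ/mol): H 1312, Be 900, B 801, Ne 2081, Bi 703.
So from highest to lowest: Ne > H > Be > B > Bi.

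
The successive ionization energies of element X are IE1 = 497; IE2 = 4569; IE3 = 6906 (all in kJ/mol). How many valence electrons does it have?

Look for the largest jump between consecutive ionization energies: IE2/IE1 ≈ 9.2, far larger than any earlier ratio.
That jump marks the point where a core electron is being removed. So the atom has 1 valence electron.

1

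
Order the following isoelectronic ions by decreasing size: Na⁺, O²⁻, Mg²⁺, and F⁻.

All of these have 10 electrons, so size is governed by nuclear charge alone: the more protons, the stronger the pull on the same electron cloud, and the smaller the ion.
Nuclear charges: Mg²⁺ (Z=12), Na⁺ (Z=11), F⁻ (Z=9), O²⁻ (Z=8).
Largest to smallest: O²⁻ > F⁻ > Na⁺ > Mg²⁺.

O²⁻ > F⁻ > Na⁺ > Mg²⁺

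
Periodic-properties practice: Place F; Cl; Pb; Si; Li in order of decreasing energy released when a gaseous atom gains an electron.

Cl, F, Si, Li, Pb

Atoms with high Z_eff and room in the valence shell (especially the halogens) have the most exothermic electron affinities.
Here both period and group differ, so the two effects have to be weighed against each other.
Li > Pb: the two effects oppose for this pair; the down-group effect wins (60 vs 35 kJ/mol).
Si > Li: period and group pull opposite ways; the across-period shift dominates (134 vs 60 kJ/mol).
F > Si: both effects reinforce here, so F is clearly the higher of the two.
Cl > F: this pair runs against the simple trend — see the exception note.
Note the exception: Cl has a higher electron affinity than F, contrary to the simple trend — F's small 2p subshell makes the incoming electron feel strong e⁻–e⁻ repulsion, so Cl actually releases more energy on gaining an electron.
For reference (kJ/mol): Li 60, F 328, Si 134, Cl 349, Pb 35.
So from highest to lowest: Cl > F > Si > Li > Pb.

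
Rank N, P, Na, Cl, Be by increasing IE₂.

Be < P < Cl < N < Na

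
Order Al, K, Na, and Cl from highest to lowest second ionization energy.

Consider each +1 ion: Al⁺ still has 2 valence electrons; K⁺ is the bare [Ar] core; Na⁺ is the bare [Ne] core; Cl⁺ still has 6 valence electrons.
Core electrons are held far more tightly than valence electrons, so K and Na top the IE_2 order.
Valence configurations: Al⁺ [Ne]3s², Cl⁺ [Ne]3s²3p⁴.
Tabulated IE_2 (kJ/mol): Al 1817, K 3052, Na 4562, Cl 2298.
Putting it together, IE_2: Al < Cl < K < Na.

Na, K, Cl, Al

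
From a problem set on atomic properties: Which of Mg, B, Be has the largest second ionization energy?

B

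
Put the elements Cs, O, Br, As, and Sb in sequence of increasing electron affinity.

O is in period 2, group 16; As is in period 4, group 15; Br is in period 4, group 17; Sb is in period 5, group 15; Cs is in period 6, group 1.
Atoms with high Z_eff and room in the valence shell (especially the halogens) have the most exothermic electron affinities.
Neither a single period nor a single group — weigh both effects.
As > Cs: relative to Cs, both the across-period and down-group shifts push As's electron affinity up.
Sb > As: this pair runs against the simple trend — see the exception note.
O > Sb: relative to Sb, both the across-period and down-group shifts push O's electron affinity up.
Br > O: the two effects oppose for this pair; the across-period effect wins (325 vs 141 kJ/mol).
Note the exception: Sb has a higher electron affinity than As, contrary to the simple trend — both are half-filled np³, but the pairing/repulsion penalty for the added electron shrinks as the p orbitals become larger and more diffuse down the group, and for Sb that outweighs the weaker nuclear attraction.
For reference (kJ/mol): O 141, As 78, Br 325, Sb 103, Cs 46.
So from lowest to highest: Cs < As < Sb < O < Br.

Cs < As < Sb < O < Br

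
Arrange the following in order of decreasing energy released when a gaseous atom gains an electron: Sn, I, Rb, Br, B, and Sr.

B is in period 2, group 13; Br is in period 4, group 17; Rb is in period 5, group 1; Sr is in period 5, group 2; Sn is in period 5, group 14; I is in period 5, group 17.
Atoms with high Z_eff and room in the valence shell (especially the halogens) have the most exothermic electron affinities.
These span different periods and groups, so the two trends combine.
B > Sr: relative to Sr, both the across-period and down-group shifts push B's electron affinity up.
Rb > B: this pair runs against the simple trend — see the exception note.
Sn > Rb: both are in period 5; the period trend gives Sn the larger value.
I > Sn: both are in period 5; the period trend gives I the larger value.
Br > I: they share group 17; the group trend gives Br the larger value.
Note the exception: Rb has a higher electron affinity than B, contrary to the simple trend — B's ns²np¹ configuration gives only a small electron affinity — the sparsely filled np subshell binds an added electron weakly.
Note the exception: Rb has a higher electron affinity than Sr, contrary to the simple trend — adding an electron to Sr (ns²) has to open a new, higher-energy np subshell, which is unfavourable.
Tabulated electron affinity (kJ/mol): B 27, Br 325, Rb 47, Sr 5, Sn 107, I 295.
So from highest to lowest: Br > I > Sn > Rb > B > Sr.

Br > I > Sn > Rb > B > Sr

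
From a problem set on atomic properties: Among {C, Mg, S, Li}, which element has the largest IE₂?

After 1 electron has been removed, what remains? C⁺ still has 3 valence electrons; Mg⁺ still has 1 valence electron; S⁺ still has 5 valence electrons; Li⁺ is the bare [He] core.
Breaking into a closed-shell core is much more expensive than removing a leftover valence electron — Li has the largest IE_2 here.
Valence configurations: C⁺ [He]2s²2p¹, Mg⁺ [Ne]3s¹, S⁺ [Ne]3s²3p³.
The numbers (kJ/mol): C 2353, Mg 1451, S 2252, Li 7298.
So the second ionization energies run Mg < S < C < Li.

Li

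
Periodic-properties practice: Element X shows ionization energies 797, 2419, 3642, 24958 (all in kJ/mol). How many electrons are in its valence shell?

3

Look for the largest jump between consecutive ionization energies: IE4/IE3 ≈ 6.9, far larger than any earlier ratio.
That jump marks the point where a core electron is being removed. So the atom has 3 valence electrons.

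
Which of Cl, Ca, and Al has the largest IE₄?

Al

After 3 electrons have been removed, what remains? Cl³⁺ still has 4 valence electrons; Ca³⁺ is already 1 electron into the core; Al³⁺ is the bare [Ne] core.
Pulling an electron out of a noble-gas core costs far more than removing a remaining valence electron, so Ca and Al sit at the high end of IE_4.
Tabulated IE_4 (kJ/mol): Cl 5159, Ca 6491, Al 11577.
Hence IE_4: Cl < Ca < Al.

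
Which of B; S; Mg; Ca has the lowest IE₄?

IE_4 is the cost of taking one more electron from the +3 cation: B³⁺ is the bare [He] core; S³⁺ still has 3 valence electrons; Mg³⁺ is already 1 electron into the core; Ca³⁺ is already 1 electron into the core.
Pulling an electron out of a noble-gas core costs far more than removing a remaining valence electron, so Ca, Mg and B sit at the high end of IE_4.
Approximate IE_4 values (kJ/mol): B 25026, S 4556, Mg 10543, Ca 6491.
So the fourth ionization energies run S < Ca < Mg < B.

S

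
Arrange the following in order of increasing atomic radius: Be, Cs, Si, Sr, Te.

Be < Si < Te < Sr < Cs

Be is in period 2, group 2; Si is in period 3, group 14; Sr is in period 5, group 2; Te is in period 5, group 16; Cs is in period 6, group 1.
Moving right in a period, electrons are added to the same shell under a stronger nuclear pull, so atoms get smaller; moving down, a new shell is opened and atoms get larger.
Here both period and group differ, so the two effects have to be weighed against each other.
Si > Be: the two effects oppose for this pair; the down-group effect wins (116 vs 102 pm).
Te > Si: period and group pull opposite ways; the down-group shift dominates (136 vs 116 pm).
Sr > Te: both are in period 5; the period trend gives Sr the larger value.
Cs > Sr: both effects reinforce here, so Cs is clearly the larger of the two.
For reference (pm): Be 102, Si 116, Sr 185, Te 136, Cs 232.
So from smallest to largest: Be < Si < Te < Sr < Cs.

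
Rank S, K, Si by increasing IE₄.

Si, S, K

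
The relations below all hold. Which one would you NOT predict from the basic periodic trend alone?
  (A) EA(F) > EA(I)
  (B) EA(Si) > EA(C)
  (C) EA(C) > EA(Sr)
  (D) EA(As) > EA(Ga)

(B)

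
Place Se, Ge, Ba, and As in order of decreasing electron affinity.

Se, Ge, As, Ba

Ge is in period 4, group 14; As is in period 4, group 15; Se is in period 4, group 16; Ba is in period 6, group 2.
Adding an electron releases more energy for atoms nearer the top right (short of the noble gases).
Here both period and group differ, so the two effects have to be weighed against each other.
As > Ba: both effects reinforce here, so As is clearly the higher of the two.
Ge > As: this pair runs against the simple trend — see the exception note.
Se > Ge: both are in period 4; the period trend gives Se the larger value.
Note the exception: Ge has a higher electron affinity than As, contrary to the simple trend — adding an electron to As's half-filled 4p³ is unfavourable, so Ge (4p²) has the more exothermic EA.
Approximate values (kJ/mol): Ge 119, As 78, Se 195, Ba 14.
So from highest to lowest: Se > Ge > As > Ba.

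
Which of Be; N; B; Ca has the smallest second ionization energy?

After 1 electron has been removed, what remains? Be⁺ still has 1 valence electron; N⁺ still has 4 valence electrons; B⁺ still has 2 valence electrons; Ca⁺ still has 1 valence electron.
All are still removing valence electrons, so compare the +1 ions as you would atoms: IE_2 generally rises across a period (higher Z_eff) and falls down a group (larger shell), subject to the usual subshell exceptions.
Valence configurations: Be⁺ [He]2s¹, N⁺ [He]2s²2p², B⁺ [He]2s², Ca⁺ [Ar]4s¹.
The numbers (kJ/mol): Be 1757, N 2856, B 2427, Ca 1145.
So the second ionization energies run Ca < Be < B < N.

Ca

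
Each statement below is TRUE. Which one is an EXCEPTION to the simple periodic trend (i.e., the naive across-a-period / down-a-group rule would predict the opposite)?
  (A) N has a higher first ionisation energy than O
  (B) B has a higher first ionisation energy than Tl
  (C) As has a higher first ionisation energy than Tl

The general trend: first ionisation energy increases across a period and decreases down a group.
(A) N (period 2, group 15) vs O (period 2, group 16): the stated order contradicts the simple trend.
(B) B (period 2, group 13) vs Tl (period 6, group 13): the stated order agrees with the simple trend.
(C) As (period 4, group 15) vs Tl (period 6, group 13): the stated order agrees with the simple trend.
The exception is (A): pairing an electron in O's 2p⁴ costs repulsion energy, so O ionizes more easily than half-filled N (2p³).

(A)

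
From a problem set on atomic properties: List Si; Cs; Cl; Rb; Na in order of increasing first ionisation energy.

Cs < Rb < Na < Si < Cl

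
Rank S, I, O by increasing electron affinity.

O, S, I

O is in period 2, group 16; S is in period 3, group 16; I is in period 5, group 17.
Adding an electron releases more energy for atoms nearer the top right (short of the noble gases).
Neither a single period nor a single group — weigh both effects.
S > O: this pair runs against the simple trend — see the exception note.
I > S: the two effects oppose for this pair; the across-period effect wins (295 vs 200 kJ/mol).
Note the exception: S has a higher electron affinity than O, contrary to the simple trend — the compact 2p subshell of O repels the added electron more than S's larger 3p does.
Tabulated electron affinity (kJ/mol): O 141, S 200, I 295.
So from lowest to highest: O < S < I.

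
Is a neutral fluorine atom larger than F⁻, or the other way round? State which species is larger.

Forming F⁻ adds 1 electron to F. More electron–electron repulsion in the same shell, with unchanged nuclear charge, lets the cloud expand.
An anion is larger than its parent atom: F⁻ > F.

F⁻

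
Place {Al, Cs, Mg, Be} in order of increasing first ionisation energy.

Cs, Al, Mg, Be

Removing the outermost electron gets harder across a period and easier down a group.
Neither a single period nor a single group — weigh both effects.
Al > Cs: both effects reinforce here, so Al is clearly the higher of the two.
Mg > Al: this pair runs against the simple trend — see the exception note.
Be > Mg: they share group 2; the group trend gives Be the larger value.
Note the exception: Mg has a higher first ionization energy than Al, contrary to the simple trend — Al's single 3p electron is easier to remove than one from Mg's filled 3s².
Tabulated first ionization energy (kJ/mol): Be 900, Mg 738, Al 578, Cs 376.
So from lowest to highest: Cs < Al < Mg < Be.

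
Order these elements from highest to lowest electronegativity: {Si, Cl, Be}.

Be is in period 2, group 2; Si is in period 3, group 14; Cl is in period 3, group 17.
Smaller atoms with higher effective nuclear charge are more electronegative.
Neither a single period nor a single group — weigh both effects.
Si > Be: the two effects oppose for this pair; the across-period effect wins (1.90 vs 1.57).
Cl > Si: Cl lies to the right of Si in period 3, so the across-period effect alone puts Cl higher.
Tabulated electronegativity (Pauling): Be 1.57, Si 1.90, Cl 3.16.
So from highest to lowest: Cl > Si > Be.

Cl, Si, Be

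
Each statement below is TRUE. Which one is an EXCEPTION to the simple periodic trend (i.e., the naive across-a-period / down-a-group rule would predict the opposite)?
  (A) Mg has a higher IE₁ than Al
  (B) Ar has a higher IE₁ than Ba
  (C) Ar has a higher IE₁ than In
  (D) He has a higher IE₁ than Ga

The general trend: IE₁ increases across a period and decreases down a group.
(A) Mg (period 3, group 2) vs Al (period 3, group 13): the stated order contradicts the simple trend.
(B) Ar (period 3, group 18) vs Ba (period 6, group 2): the stated order agrees with the simple trend.
(C) Ar (period 3, group 18) vs In (period 5, group 13): the stated order agrees with the simple trend.
(D) He (period 1, group 18) vs Ga (period 4, group 13): the stated order agrees with the simple trend.
The exception is (A): Al's single 3p electron is easier to remove than one from Mg's filled 3s².

(A)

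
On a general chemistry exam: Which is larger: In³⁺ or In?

Forming In³⁺ removes 3 electrons from In. Fewer electrons for the same nuclear charge means less shielding and a higher Z_eff on the remaining electrons, and for main-group metals the entire outer shell is lost.
A cation is smaller than its parent atom: In³⁺ < In.

In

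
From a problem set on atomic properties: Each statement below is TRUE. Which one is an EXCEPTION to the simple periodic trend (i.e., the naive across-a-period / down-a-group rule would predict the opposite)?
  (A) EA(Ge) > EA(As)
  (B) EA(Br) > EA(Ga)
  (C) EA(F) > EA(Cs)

(A)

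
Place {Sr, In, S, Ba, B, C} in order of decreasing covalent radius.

Ba > Sr > In > S > B > C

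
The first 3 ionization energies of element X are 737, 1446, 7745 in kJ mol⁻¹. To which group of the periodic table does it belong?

Look for the largest jump between consecutive ionization energies: IE3/IE2 ≈ 5.4, far larger than any earlier ratio.
That jump marks the point where a core electron is being removed. So the atom has 2 valence electrons.
A main-group element with 2 valence electrons is in group 2.

Group 2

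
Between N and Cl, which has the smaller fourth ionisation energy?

IE_4 is the cost of taking one more electron from the +3 cation: N³⁺ still has 2 valence electrons; Cl³⁺ still has 4 valence electrons.
All are still removing valence electrons, so compare the +3 ions as you would atoms: IE_4 generally rises across a period (higher Z_eff) and falls down a group (larger shell), subject to the usual subshell exceptions.
Valence configurations: N³⁺ [He]2s², Cl³⁺ [Ne]3s²3p².
The numbers (kJ/mol): N 7475, Cl 5159.
So the fourth ionization energies run Cl < N.

Cl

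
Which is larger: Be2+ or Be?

Be

Forming Be2+ removes 2 electrons from Be. Fewer electrons for the same nuclear charge means less shielding and a higher Z_eff on the remaining electrons, and for main-group metals the entire outer shell is lost.
A cation is smaller than its parent atom: Be2+ < Be.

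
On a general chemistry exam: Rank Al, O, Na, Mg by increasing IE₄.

Consider each +3 ion: Al³⁺ is the bare [Ne] core; O³⁺ still has 3 valence electrons; Na³⁺ is already 2 electrons into the core; Mg³⁺ is already 1 electron into the core.
Breaking into a closed-shell core is much more expensive than removing a leftover valence electron — Na, Mg and Al have the largest IE_4 here.
Approximate IE_4 values (kJ/mol): Al 11577, O 7469, Na 9543, Mg 10543.
Hence IE_4: O < Na < Mg < Al.

O < Na < Mg < Al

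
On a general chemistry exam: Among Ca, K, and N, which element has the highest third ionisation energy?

Ca

Consider each +2 ion: Ca²⁺ is the bare [Ar] core; K²⁺ is already 1 electron into the core; N²⁺ still has 3 valence electrons.
Usually core removal costs more than valence removal, but here the competition is close: a tightly held n=2 valence electron can cost more to remove than an n=3 core electron, so the actual values have to decide it.
Tabulated IE_3 (kJ/mol): Ca 4912, K 4420, N 4578.
Hence IE_3: K < N < Ca.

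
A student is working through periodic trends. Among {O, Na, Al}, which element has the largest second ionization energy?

The second ionization energy removes an electron from the +1 ion. For each element: O⁺ still has 5 valence electrons; Na⁺ is the bare [Ne] core; Al⁺ still has 2 valence electrons.
Breaking into a closed-shell core is much more expensive than removing a leftover valence electron — Na has the largest IE_2 here.
Valence configurations: O⁺ [He]2s²2p³, Al⁺ [Ne]3s².
Tabulated IE_2 (kJ/mol): O 3388, Na 4562, Al 1817.
Hence IE_2: Al < O < Na.

Na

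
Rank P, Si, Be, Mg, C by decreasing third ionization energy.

The third ionization energy removes an electron from the +2 ion. For each element: P²⁺ still has 3 valence electrons; Si²⁺ still has 2 valence electrons; Be²⁺ is the bare [He] core; Mg²⁺ is the bare [Ne] core; C²⁺ still has 2 valence electrons.
Pulling an electron out of a noble-gas core costs far more than removing a remaining valence electron, so Mg and Be sit at the high end of IE_3.
Valence configurations: P²⁺ [Ne]3s²3p¹, Si²⁺ [Ne]3s², C²⁺ [He]2s².
P²⁺ loses a lone 3p electron whereas Si²⁺ must break into a filled 3s² pair, so IE_3(Si) > IE_3(P) even though P has the higher nuclear charge.
Approximate IE_3 values (kJ/mol): P 2914, Si 3232, Be 14849, Mg 7733, C 4620.
So the third ionization energies run P < Si < C < Mg < Be.

Be > Mg > C > Si > P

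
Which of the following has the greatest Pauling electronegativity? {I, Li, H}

I

H is in period 1, group 1; Li is in period 2, group 1; I is in period 5, group 17.
Smaller atoms with higher effective nuclear charge are more electronegative.
Neither a single period nor a single group — weigh both effects.
H > Li: H sits above Li in group 1, so the down-group effect alone puts H higher.
I > H: the two effects oppose for this pair; the across-period effect wins (2.66 vs 2.20).
Tabulated electronegativity (Pauling): H 2.20, Li 0.98, I 2.66.
The greatest Pauling electronegativity among these belongs to I.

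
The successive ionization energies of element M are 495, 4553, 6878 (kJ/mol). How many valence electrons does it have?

Look for the largest jump between consecutive ionization energies: IE2/IE1 ≈ 9.2, far larger than any earlier ratio.
That jump marks the point where a core electron is being removed. So the atom has 1 valence electron.

1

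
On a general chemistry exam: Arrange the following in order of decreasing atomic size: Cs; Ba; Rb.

Cs, Rb, Ba

Rb is in period 5, group 1; Cs is in period 6, group 1; Ba is in period 6, group 2.
Across a period the added protons contract the valence shell; down a group each new principal shell makes the atom larger.
These span different periods and groups, so the two trends combine.
Rb > Ba: the two effects oppose for this pair; the across-period effect wins (210 vs 196 pm).
Cs > Rb: Cs sits below Rb in group 1, so the down-group effect alone puts Cs larger.
Approximate values (pm): Rb 210, Cs 232, Ba 196.
So from largest to smallest: Cs > Rb > Ba.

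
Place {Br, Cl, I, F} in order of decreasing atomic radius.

Radius decreases left→right (rising Z_eff, same n) and increases top→bottom (higher n).
All are in group 17, so atomic radius increases down the group.
So from largest to smallest: I > Br > Cl > F.

I > Br > Cl > F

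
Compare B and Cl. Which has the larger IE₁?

IE₁ increases left→right with effective nuclear charge and decreases top→bottom as the valence shell moves farther out.
Here both period and group differ, so the two effects have to be weighed against each other.
Cl > B: period and group pull opposite ways; the across-period shift dominates (1251 vs 801 kJ/mol).
For reference (kJ/mol): B 801, Cl 1251.
So Cl has the larger IE₁ (Cl > B).

Cl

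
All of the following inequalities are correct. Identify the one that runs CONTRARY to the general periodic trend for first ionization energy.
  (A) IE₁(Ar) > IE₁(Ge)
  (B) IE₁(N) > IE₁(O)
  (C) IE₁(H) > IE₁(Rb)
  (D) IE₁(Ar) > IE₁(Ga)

The general trend: first ionization energy increases across a period and decreases down a group.
(A) Ar (period 3, group 18) vs Ge (period 4, group 14): the stated order agrees with the simple trend.
(B) N (period 2, group 15) vs O (period 2, group 16): the stated order contradicts the simple trend.
(C) H (period 1, group 1) vs Rb (period 5, group 1): the stated order agrees with the simple trend.
(D) Ar (period 3, group 18) vs Ga (period 4, group 13): the stated order agrees with the simple trend.
The exception is (B): pairing an electron in O's 2p⁴ costs repulsion energy, so O ionizes more easily than half-filled N (2p³).

(B)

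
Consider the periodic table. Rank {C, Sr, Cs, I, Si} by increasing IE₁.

Cs < Sr < Si < I < C

Removing the outermost electron gets harder across a period and easier down a group.
These span different periods and groups, so the two trends combine.
Sr > Cs: relative to Cs, both the across-period and down-group shifts push Sr's first ionization energy up.
Si > Sr: relative to Sr, both the across-period and down-group shifts push Si's first ionization energy up.
I > Si: the two effects oppose for this pair; the across-period effect wins (1008 vs 786 kJ/mol).
C > I: period and group pull opposite ways; the down-group shift dominates (1086 vs 1008 kJ/mol).
For reference (kJ/mol): C 1086, Si 786, Sr 550, I 1008, Cs 376.
So from lowest to highest: Cs < Sr < Si < I < C.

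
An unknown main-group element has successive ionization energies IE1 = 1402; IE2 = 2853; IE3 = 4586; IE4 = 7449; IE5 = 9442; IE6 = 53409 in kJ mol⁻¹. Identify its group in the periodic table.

Look for the largest jump between consecutive ionization energies: IE6/IE5 ≈ 5.7, far larger than any earlier ratio.
That jump marks the point where a core electron is being removed. So the atom has 5 valence electrons.
A main-group element with 5 valence electrons is in group 15.

Group 15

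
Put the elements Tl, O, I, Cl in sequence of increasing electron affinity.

O is in period 2, group 16; Cl is in period 3, group 17; I is in period 5, group 17; Tl is in period 6, group 13.
Adding an electron releases more energy for atoms nearer the top right (short of the noble gases).
Here both period and group differ, so the two effects have to be weighed against each other.
O > Tl: relative to Tl, both the across-period and down-group shifts push O's electron affinity up.
I > O: the two effects oppose for this pair; the across-period effect wins (295 vs 141 kJ/mol).
Cl > I: they share group 17; the group trend gives Cl the larger value.
Tabulated electron affinity (kJ/mol): O 141, Cl 349, I 295, Tl 19.
So from lowest to highest: Tl < O < I < Cl.

Tl < O < I < Cl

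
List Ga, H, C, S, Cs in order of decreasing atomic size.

H is in period 1, group 1; C is in period 2, group 14; S is in period 3, group 16; Ga is in period 4, group 13; Cs is in period 6, group 1.
Atomic radius shrinks across a period as nuclear charge pulls the same shell inward, and grows down a group as new shells are added.
Neither a single period nor a single group — weigh both effects.
C > H: the two effects oppose for this pair; the down-group effect wins (75 vs 32 pm).
S > C: period and group pull opposite ways; the down-group shift dominates (103 vs 75 pm).
Ga > S: relative to S, both the across-period and down-group shifts push Ga's atomic radius up.
Cs > Ga: relative to Ga, both the across-period and down-group shifts push Cs's atomic radius up.
Approximate values (pm): H 32, C 75, S 103, Ga 124, Cs 232.
So from largest to smallest: Cs > Ga > S > C > H.

Cs > Ga > S > C > H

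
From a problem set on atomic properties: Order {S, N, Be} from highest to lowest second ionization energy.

N, S, Be

IE_2 is the cost of taking one more electron from the +1 cation: S⁺ still has 5 valence electrons; N⁺ still has 4 valence electrons; Be⁺ still has 1 valence electron.
All are still removing valence electrons, so compare the +1 ions as you would atoms: IE_2 generally rises across a period (higher Z_eff) and falls down a group (larger shell), subject to the usual subshell exceptions.
Valence configurations: S⁺ [Ne]3s²3p³, N⁺ [He]2s²2p², Be⁺ [He]2s¹.
Tabulated IE_2 (kJ/mol): S 2252, N 2856, Be 1757.
So the second ionization energies run Be < S < N.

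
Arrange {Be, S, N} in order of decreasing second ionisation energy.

N > S > Be

IE_2 is the cost of taking one more electron from the +1 cation: Be⁺ still has 1 valence electron; S⁺ still has 5 valence electrons; N⁺ still has 4 valence electrons.
All are still removing valence electrons, so compare the +1 ions as you would atoms: IE_2 generally rises across a period (higher Z_eff) and falls down a group (larger shell), subject to the usual subshell exceptions.
Valence configurations: Be⁺ [He]2s¹, S⁺ [Ne]3s²3p³, N⁺ [He]2s²2p².
Approximate IE_2 values (kJ/mol): Be 1757, S 2252, N 2856.
So the second ionization energies run Be < S < N.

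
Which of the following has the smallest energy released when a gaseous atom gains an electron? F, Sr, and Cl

Sr

F is in period 2, group 17; Cl is in period 3, group 17; Sr is in period 5, group 2.
Atoms with high Z_eff and room in the valence shell (especially the halogens) have the most exothermic electron affinities.
Neither a single period nor a single group — weigh both effects.
F > Sr: both effects reinforce here, so F is clearly the higher of the two.
Cl > F: this pair runs against the simple trend — see the exception note.
Note the exception: Cl has a higher electron affinity than F, contrary to the simple trend — F's small 2p subshell makes the incoming electron feel strong e⁻–e⁻ repulsion, so Cl actually releases more energy on gaining an electron.
Tabulated electron affinity (kJ/mol): F 328, Cl 349, Sr 5.
The smallest energy released when a gaseous atom gains an electron among these belongs to Sr.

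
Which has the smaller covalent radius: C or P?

C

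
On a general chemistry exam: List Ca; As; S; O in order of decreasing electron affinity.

Adding an electron releases more energy for atoms nearer the top right (short of the noble gases).
Here both period and group differ, so the two effects have to be weighed against each other.
As > Ca: both are in period 4; the period trend gives As the larger value.
O > As: relative to As, both the across-period and down-group shifts push O's electron affinity up.
S > O: this pair runs against the simple trend — see the exception note.
Note the exception: S has a higher electron affinity than O, contrary to the simple trend — the compact 2p subshell of O repels the added electron more than S's larger 3p does.
Tabulated electron affinity (kJ/mol): O 141, S 200, Ca 2, As 78.
So from highest to lowest: S > O > As > Ca.

S > O > As > Ca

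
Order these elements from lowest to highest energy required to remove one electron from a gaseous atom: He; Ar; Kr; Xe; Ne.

Xe < Kr < Ar < Ne < He

He is in period 1, group 18; Ne is in period 2, group 18; Ar is in period 3, group 18; Kr is in period 4, group 18; Xe is in period 5, group 18.
IE₁ increases left→right with effective nuclear charge and decreases top→bottom as the valence shell moves farther out.
All are in group 18, so first ionization energy increases up the group.
So from lowest to highest: Xe < Kr < Ar < Ne < He.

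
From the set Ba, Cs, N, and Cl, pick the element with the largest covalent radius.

N is in period 2, group 15; Cl is in period 3, group 17; Cs is in period 6, group 1; Ba is in period 6, group 2.
Moving right in a period, electrons are added to the same shell under a stronger nuclear pull, so atoms get smaller; moving down, a new shell is opened and atoms get larger.
These span different periods and groups, so the two trends combine.
Cl > N: the two effects oppose for this pair; the down-group effect wins (99 vs 71 pm).
Ba > Cl: relative to Cl, both the across-period and down-group shifts push Ba's atomic radius up.
Cs > Ba: Cs lies to the left of Ba in period 6, so the across-period effect alone puts Cs larger.
Approximate values (pm): N 71, Cl 99, Cs 232, Ba 196.
The largest covalent radius among these belongs to Cs.

Cs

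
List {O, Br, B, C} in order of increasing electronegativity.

B is in period 2, group 13; C is in period 2, group 14; O is in period 2, group 16; Br is in period 4, group 17.
EN rises left→right (higher Z_eff, smaller atoms) and falls top→bottom (larger, more shielded atoms).
These span different periods and groups, so the two trends combine.
C > B: C lies to the right of B in period 2, so the across-period effect alone puts C higher.
Br > C: the two effects oppose for this pair; the across-period effect wins (2.96 vs 2.55).
O > Br: the two effects oppose for this pair; the down-group effect wins (3.44 vs 2.96).
Tabulated electronegativity (Pauling): B 2.04, C 2.55, O 3.44, Br 2.96.
So from lowest to highest: B < C < Br < O.

B < C < Br < O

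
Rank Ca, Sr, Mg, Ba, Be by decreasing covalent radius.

Ba > Sr > Ca > Mg > Be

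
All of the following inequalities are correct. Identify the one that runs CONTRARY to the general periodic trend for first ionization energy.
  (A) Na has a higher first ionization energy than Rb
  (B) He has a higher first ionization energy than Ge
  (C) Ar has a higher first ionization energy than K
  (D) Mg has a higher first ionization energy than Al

(D)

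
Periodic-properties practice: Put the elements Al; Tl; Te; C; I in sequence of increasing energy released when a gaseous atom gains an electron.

Tl < Al < C < Te < I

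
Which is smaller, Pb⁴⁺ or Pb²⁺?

Pb⁴⁺

Both ions have Z = 82 protons, but Pb⁴⁺ has lost more electrons, so its remaining electrons feel a larger effective nuclear charge per electron and are pulled in more tightly.
Higher positive charge → smaller ion, so Pb²⁺ > Pb⁴⁺.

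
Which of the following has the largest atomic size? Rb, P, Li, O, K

Moving right in a period, electrons are added to the same shell under a stronger nuclear pull, so atoms get smaller; moving down, a new shell is opened and atoms get larger.
Here both period and group differ, so the two effects have to be weighed against each other.
P > O: both effects reinforce here, so P is clearly the larger of the two.
Li > P: period and group pull opposite ways; the across-period shift dominates (133 vs 111 pm).
K > Li: K sits below Li in group 1, so the down-group effect alone puts K larger.
Rb > K: they share group 1; the group trend gives Rb the larger value.
For reference (pm): Li 133, O 63, P 111, K 196, Rb 210.
The largest atomic size among these belongs to Rb.

Rb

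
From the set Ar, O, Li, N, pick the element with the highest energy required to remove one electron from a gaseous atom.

Ar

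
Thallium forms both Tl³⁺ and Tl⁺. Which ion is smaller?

Tl³⁺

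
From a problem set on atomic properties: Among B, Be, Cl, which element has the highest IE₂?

The second ionization energy removes an electron from the +1 ion. For each element: B⁺ still has 2 valence electrons; Be⁺ still has 1 valence electron; Cl⁺ still has 6 valence electrons.
All are still removing valence electrons, so compare the +1 ions as you would atoms: IE_2 generally rises across a period (higher Z_eff) and falls down a group (larger shell), subject to the usual subshell exceptions.
Valence configurations: B⁺ [He]2s², Be⁺ [He]2s¹, Cl⁺ [Ne]3s²3p⁴.
Tabulated IE_2 (kJ/mol): B 2427, Be 1757, Cl 2298.
Overall IE_2 order: Be < Cl < B.

B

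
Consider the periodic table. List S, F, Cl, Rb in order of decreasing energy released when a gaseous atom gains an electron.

F is in period 2, group 17; S is in period 3, group 16; Cl is in period 3, group 17; Rb is in period 5, group 1.
Atoms with high Z_eff and room in the valence shell (especially the halogens) have the most exothermic electron affinities.
Neither a single period nor a single group — weigh both effects.
S > Rb: relative to Rb, both the across-period and down-group shifts push S's electron affinity up.
F > S: both effects reinforce here, so F is clearly the higher of the two.
Cl > F: this pair runs against the simple trend — see the exception note.
Note the exception: Cl has a higher electron affinity than F, contrary to the simple trend — F's small 2p subshell makes the incoming electron feel strong e⁻–e⁻ repulsion, so Cl actually releases more energy on gaining an electron.
For reference (kJ/mol): F 328, S 200, Cl 349, Rb 47.
So from highest to lowest: Cl > F > S > Rb.

Cl > F > S > Rb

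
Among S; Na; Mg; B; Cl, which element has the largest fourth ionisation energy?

B

IE_4 is the cost of taking one more electron from the +3 cation: S³⁺ still has 3 valence electrons; Na³⁺ is already 2 electrons into the core; Mg³⁺ is already 1 electron into the core; B³⁺ is the bare [He] core; Cl³⁺ still has 4 valence electrons.
Breaking into a closed-shell core is much more expensive than removing a leftover valence electron — Na, Mg and B have the largest IE_4 here.
Valence configurations: S³⁺ [Ne]3s²3p¹, Cl³⁺ [Ne]3s²3p².
Approximate IE_4 values (kJ/mol): S 4556, Na 9543, Mg 10543, B 25026, Cl 5159.
Putting it together, IE_4: S < Cl < Na < Mg < B.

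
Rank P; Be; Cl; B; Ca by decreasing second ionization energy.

Consider each +1 ion: P⁺ still has 4 valence electrons; Be⁺ still has 1 valence electron; Cl⁺ still has 6 valence electrons; B⁺ still has 2 valence electrons; Ca⁺ still has 1 valence electron.
All are still removing valence electrons, so compare the +1 ions as you would atoms: IE_2 generally rises across a period (higher Z_eff) and falls down a group (larger shell), subject to the usual subshell exceptions.
Valence configurations: P⁺ [Ne]3s²3p², Be⁺ [He]2s¹, Cl⁺ [Ne]3s²3p⁴, B⁺ [He]2s², Ca⁺ [Ar]4s¹.
Tabulated IE_2 (kJ/mol): P 1907, Be 1757, Cl 2298, B 2427, Ca 1145.
Hence IE_2: Ca < Be < P < Cl < B.

B, Cl, P, Be, Ca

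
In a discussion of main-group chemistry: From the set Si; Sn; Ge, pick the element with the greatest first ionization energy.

Si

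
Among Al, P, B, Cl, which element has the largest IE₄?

IE_4 is the cost of taking one more electron from the +3 cation: Al³⁺ is the bare [Ne] core; P³⁺ still has 2 valence electrons; B³⁺ is the bare [He] core; Cl³⁺ still has 4 valence electrons.
Pulling an electron out of a noble-gas core costs far more than removing a remaining valence electron, so Al and B sit at the high end of IE_4.
Valence configurations: P³⁺ [Ne]3s², Cl³⁺ [Ne]3s²3p².
Approximate IE_4 values (kJ/mol): Al 11577, P 4964, B 25026, Cl 5159.
Overall IE_4 order: P < Cl < Al < B.

B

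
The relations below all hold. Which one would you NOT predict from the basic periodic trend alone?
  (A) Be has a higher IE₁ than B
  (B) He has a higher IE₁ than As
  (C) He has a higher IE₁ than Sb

The general trend: IE₁ increases across a period and decreases down a group.
(A) Be (period 2, group 2) vs B (period 2, group 13): the stated order contradicts the simple trend.
(B) He (period 1, group 18) vs As (period 4, group 15): the stated order agrees with the simple trend.
(C) He (period 1, group 18) vs Sb (period 5, group 15): the stated order agrees with the simple trend.
The exception is (A): removing B's lone 2p electron is easier than breaking Be's filled 2s².

(A)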